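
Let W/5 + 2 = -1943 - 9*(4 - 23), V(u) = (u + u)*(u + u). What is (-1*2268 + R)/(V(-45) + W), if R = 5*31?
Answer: 2113/770 ≈ 2.7442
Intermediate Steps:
R = 155
V(u) = 4*u² (V(u) = (2*u)*(2*u) = 4*u²)
W = -8870 (W = -10 + 5*(-1943 - 9*(4 - 23)) = -10 + 5*(-1943 - 9*(-19)) = -10 + 5*(-1943 + 171) = -10 + 5*(-1772) = -10 - 8860 = -8870)
(-1*2268 + R)/(V(-45) + W) = (-1*2268 + 155)/(4*(-45)² - 8870) = (-2268 + 155)/(4*2025 - 8870) = -2113/(8100 - 8870) = -2113/(-770) = -2113*(-1/770) = 2113/770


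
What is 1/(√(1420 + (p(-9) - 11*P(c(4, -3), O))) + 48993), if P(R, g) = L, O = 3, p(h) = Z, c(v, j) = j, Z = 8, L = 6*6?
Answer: 16331/800104339 - 2*√258/2400313017 ≈ 2.0398e-5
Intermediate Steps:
L = 36
p(h) = 8
P(R, g) = 36
1/(√(1420 + (p(-9) - 11*P(c(4, -3), O))) + 48993) = 1/(√(1420 + (8 - 11*36)) + 48993) = 1/(√(1420 + (8 - 396)) + 48993) = 1/(√(1420 - 388) + 48993) = 1/(√1032 + 48993) = 1/(2*√258 + 48993) = 1/(48993 + 2*√258)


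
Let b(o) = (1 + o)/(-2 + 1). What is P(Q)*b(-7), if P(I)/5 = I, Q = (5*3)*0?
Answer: 0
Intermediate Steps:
Q = 0 (Q = 15*0 = 0)
P(I) = 5*I
b(o) = -1 - o (b(o) = (1 + o)/(-1) = (1 + o)*(-1) = -1 - o)
P(Q)*b(-7) = (5*0)*(-1 - 1*(-7)) = 0*(-1 + 7) = 0*6 = 0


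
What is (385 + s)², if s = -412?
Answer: 729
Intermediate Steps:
(385 + s)² = (385 - 412)² = (-27)² = 729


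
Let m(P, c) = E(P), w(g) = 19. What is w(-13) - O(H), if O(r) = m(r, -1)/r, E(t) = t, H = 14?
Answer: 18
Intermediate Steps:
m(P, c) = P
O(r) = 1 (O(r) = r/r = 1)
w(-13) - O(H) = 19 - 1*1 = 19 - 1 = 18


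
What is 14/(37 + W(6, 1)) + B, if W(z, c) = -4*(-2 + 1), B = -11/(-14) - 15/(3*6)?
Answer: 253/861 ≈ 0.29384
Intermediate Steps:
B = -1/21 (B = -11*(-1/14) - 15/18 = 11/14 - 15*1/18 = 11/14 - 5/6 = -1/21 ≈ -0.047619)
W(z, c) = 4 (W(z, c) = -4*(-1) = 4)
14/(37 + W(6, 1)) + B = 14/(37 + 4) - 1/21 = 14/41 - 1/21 = 253/861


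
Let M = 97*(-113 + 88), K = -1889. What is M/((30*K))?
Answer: 485/11334 ≈ 0.042792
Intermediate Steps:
M = -2425 (M = 97*(-25) = -2425)
M/((30*K)) = -2425/(30*(-1889)) = -2425/(-56670) = -2425*(-1/56670) = 485/11334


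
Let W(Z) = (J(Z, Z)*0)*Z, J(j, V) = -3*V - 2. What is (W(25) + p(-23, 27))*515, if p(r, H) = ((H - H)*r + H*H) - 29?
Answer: 360500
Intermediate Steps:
J(j, V) = -2 - 3*V
p(r, H) = -29 + H² (p(r, H) = (0*r + H²) - 29 = (0 + H²) - 29 = H² - 29 = -29 + H²)
W(Z) = 0 (W(Z) = ((-2 - 3*Z)*0)*Z = 0*Z = 0)
(W(25) + p(-23, 27))*515 = (0 + (-29 + 27²))*515 = (0 + (-29 + 729))*515 = (0 + 700)*515 = 700*515 = 360500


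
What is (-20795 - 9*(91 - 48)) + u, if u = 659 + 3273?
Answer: -17250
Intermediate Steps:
u = 3932
(-20795 - 9*(91 - 48)) + u = (-20795 - 9*(91 - 48)) + 3932 = (-20795 - 9*43) + 3932 = (-20795 - 387) + 3932 = -21182 + 3932 = -17250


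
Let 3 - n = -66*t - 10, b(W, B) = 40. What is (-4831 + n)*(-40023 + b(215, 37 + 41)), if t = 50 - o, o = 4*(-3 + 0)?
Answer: 29027658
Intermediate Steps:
o = -12 (o = 4*(-3) = -12)
t = 62 (t = 50 - 1*(-12) = 50 + 12 = 62)
n = 4105 (n = 3 - (-66*62 - 10) = 3 - (-4092 - 10) = 3 - 1*(-4102) = 3 + 4102 = 4105)
(-4831 + n)*(-40023 + b(215, 37 + 41)) = (-4831 + 4105)*(-40023 + 40) = -726*(-39983) = 29027658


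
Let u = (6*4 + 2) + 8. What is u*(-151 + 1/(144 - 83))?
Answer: -313140/61 ≈ -5133.4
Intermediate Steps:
u = 34 (u = (24 + 2) + 8 = 26 + 8 = 34)
u*(-151 + 1/(144 - 83)) = 34*(-151 + 1/(144 - 83)) = 34*(-151 + 1/61) = 34*(-9210/61) = -313140/61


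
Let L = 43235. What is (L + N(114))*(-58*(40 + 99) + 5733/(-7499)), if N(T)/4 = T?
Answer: -2641674558661/7499 ≈ -3.5227e+8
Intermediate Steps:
N(T) = 4*T
(L + N(114))*(-58*(40 + 99) + 5733/(-7499)) = (43235 + 4*114)*(-58*(40 + 99) + 5733/(-7499)) = (43235 + 456)*(-58*139 + 5733*(-1/7499)) = 43691*(-8062 - 5733/7499) = 43691*(-60462671/7499) = -2641674558661/7499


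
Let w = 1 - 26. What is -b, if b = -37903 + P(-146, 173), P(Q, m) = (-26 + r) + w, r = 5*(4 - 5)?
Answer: 37959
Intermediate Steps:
w = -25
r = -5 (r = 5*(-1) = -5)
P(Q, m) = -56 (P(Q, m) = (-26 - 5) - 25 = -31 - 25 = -56)
b = -37959 (b = -37903 - 56 = -37959)
-b = -1*(-37959) = 37959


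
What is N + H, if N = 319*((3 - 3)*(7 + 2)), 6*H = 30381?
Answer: 10127/2 ≈ 5063.5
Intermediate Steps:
H = 10127/2 (H = (⅙)*30381 = 10127/2 ≈ 5063.5)
N = 0 (N = 319*(0*9) = 319*0 = 0)
N + H = 0 + 10127/2 = 10127/2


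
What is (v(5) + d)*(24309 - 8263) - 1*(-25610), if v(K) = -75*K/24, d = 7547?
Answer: 483496213/4 ≈ 1.2087e+8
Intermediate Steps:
v(K) = -25*K/8
(v(5) + d)*(24309 - 8263) - 1*(-25610) = (-25/8*5 + 7547)*(24309 - 8263) - 1*(-25610) = (-125/8 + 7547)*16046 + 25610 = (60251/8)*16046 + 25610 = 483393773/4 + 25610 = 483496213/4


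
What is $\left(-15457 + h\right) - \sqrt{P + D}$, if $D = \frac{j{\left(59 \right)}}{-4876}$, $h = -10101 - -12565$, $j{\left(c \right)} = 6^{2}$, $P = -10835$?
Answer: $-12993 - \frac{i \sqrt{16100398406}}{1219} \approx -12993.0 - 104.09 i$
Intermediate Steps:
$j{\left(c \right)} = 36$
$h = 2464$ ($h = -10101 + 12565 = 2464$)
$D = - \frac{9}{1219}$ ($D = \frac{36}{-4876} = 36 \left(- \frac{1}{4876}\right) = - \frac{9}{1219} \approx -0.0073831$)
$\left(-15457 + h\right) - \sqrt{P + D} = \left(-15457 + 2464\right) - \sqrt{-10835 - \frac{9}{1219}} = -12993 - \sqrt{- \frac{13207874}{1219}} = -12993 - \frac{i \sqrt{16100398406}}{1219}$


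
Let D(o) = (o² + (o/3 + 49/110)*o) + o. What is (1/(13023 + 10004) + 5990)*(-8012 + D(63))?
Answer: -39887511765773/2532970 ≈ -1.5747e+7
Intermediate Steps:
D(o) = o + o² + o*(49/110 + o/3) (D(o) = (o² + (o*(⅓) + 49*(1/110))*o) + o = (o² + (o/3 + 49/110)*o) + o = (o² + (49/110 + o/3)*o) + o = (o² + o*(49/110 + o/3)) + o = o + o² + o*(49/110 + o/3))
(1/(13023 + 10004) + 5990)*(-8012 + D(63)) = (1/(13023 + 10004) + 5990)*(-8012 + (1/330)*63*(477 + 440*63)) = (1/23027 + 5990)*(-8012 + (1/330)*63*(477 + 27720)) = (1/23027 + 5990)*(-8012 + (1/330)*63*28197) = 137931731*(-8012 + 592137/110)/23027 = (137931731/23027)*(-289183/110) = -39887511765773/2532970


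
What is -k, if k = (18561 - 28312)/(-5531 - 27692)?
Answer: -9751/33223 ≈ -0.29350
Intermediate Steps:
k = 9751/33223 (k = -9751/(-33223) = -9751*(-1/33223) = 9751/33223 ≈ 0.29350)
-k = -1*9751/33223 = -9751/33223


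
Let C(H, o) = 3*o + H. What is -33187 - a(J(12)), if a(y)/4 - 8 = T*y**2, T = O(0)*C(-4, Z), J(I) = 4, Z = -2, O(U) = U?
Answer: -33219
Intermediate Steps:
C(H, o) = H + 3*o
T = 0 (T = 0*(-4 + 3*(-2)) = 0*(-4 - 6) = 0*(-10) = 0)
a(y) = 32 (a(y) = 32 + 4*(0*y**2) = 32 + 4*0 = 32 + 0 = 32)
-33187 - a(J(12)) = -33187 - 1*32 = -33187 - 32 = -33219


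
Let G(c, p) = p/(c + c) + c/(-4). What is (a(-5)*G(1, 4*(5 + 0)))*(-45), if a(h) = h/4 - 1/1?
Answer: 15795/16 ≈ 987.19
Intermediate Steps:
G(c, p) = -c/4 + p/(2*c) (G(c, p) = p/((2*c)) + c*(-1/4) = p*(1/(2*c)) - c/4 = p/(2*c) - c/4 = -c/4 + p/(2*c))
a(h) = -1 + h/4 (a(h) = h*(1/4) - 1*1 = h/4 - 1 = -1 + h/4)
(a(-5)*G(1, 4*(5 + 0)))*(-45) = ((-1 + (1/4)*(-5))*(-1/4*1 + (1/2)*(4*(5 + 0))/1))*(-45) = ((-1 - 5/4)*(-1/4 + (1/2)*(4*5)*1))*(-45) = -9*(-1/4 + (1/2)*20*1)/4*(-45) = -9*(-1/4 + 10)/4*(-45) = -9/4*39/4*(-45) = -351/16*(-45) = 15795/16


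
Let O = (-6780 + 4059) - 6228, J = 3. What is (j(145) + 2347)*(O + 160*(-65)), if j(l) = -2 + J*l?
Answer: -53790220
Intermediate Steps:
O = -8949 (O = -2721 - 6228 = -8949)
j(l) = -2 + 3*l
(j(145) + 2347)*(O + 160*(-65)) = ((-2 + 3*145) + 2347)*(-8949 + 160*(-65)) = ((-2 + 435) + 2347)*(-8949 - 10400) = (433 + 2347)*(-19349) = 2780*(-19349) = -53790220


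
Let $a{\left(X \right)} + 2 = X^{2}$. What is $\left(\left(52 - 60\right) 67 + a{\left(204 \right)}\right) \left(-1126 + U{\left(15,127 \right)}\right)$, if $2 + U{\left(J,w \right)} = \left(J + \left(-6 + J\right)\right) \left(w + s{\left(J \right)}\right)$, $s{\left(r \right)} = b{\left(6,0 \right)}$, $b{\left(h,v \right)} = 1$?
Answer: $79855632$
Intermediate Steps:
$a{\left(X \right)} = -2 + X^{2}$
$s{\left(r \right)} = 1$
$U{\left(J,w \right)} = -2 + \left(1 + w\right) \left(-6 + 2 J\right)$ ($U{\left(J,w \right)} = -2 + \left(J + \left(-6 + J\right)\right) \left(w + 1\right) = -2 + \left(-6 + 2 J\right) \left(1 + w\right) = -2 + \left(1 + w\right) \left(-6 + 2 J\right)$)
$\left(\left(52 - 60\right) 67 + a{\left(204 \right)}\right) \left(-1126 + U{\left(15,127 \right)}\right) = \left(\left(52 - 60\right) 67 - \left(2 - 204^{2}\right)\right) \left(-1126 + \left(-8 - 762 + 2 \cdot 15 + 2 \cdot 15 \cdot 127\right)\right) = \left(\left(-8\right) 67 + \left(-2 + 41616\right)\right) \left(-1126 + \left(-8 - 762 + 30 + 3810\right)\right) = \left(-536 + 41614\right) \left(-1126 + 3070\right) = 41078 \cdot 1944 = 79855632$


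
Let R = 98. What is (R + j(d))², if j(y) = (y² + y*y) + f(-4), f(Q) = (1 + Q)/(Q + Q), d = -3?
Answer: 866761/64 ≈ 13543.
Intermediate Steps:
f(Q) = (1 + Q)/(2*Q) (f(Q) = (1 + Q)/((2*Q)) = (1 + Q)*(1/(2*Q)) = (1 + Q)/(2*Q))
j(y) = 3/8 + 2*y² (j(y) = (y² + y*y) + (½)*(1 - 4)/(-4) = (y² + y²) + (½)*(-¼)*(-3) = 2*y² + 3/8 = 3/8 + 2*y²)
(R + j(d))² = (98 + (3/8 + 2*(-3)²))² = (98 + (3/8 + 2*9))² = (98 + (3/8 + 18))² = (98 + 147/8)² = (931/8)² = 866761/64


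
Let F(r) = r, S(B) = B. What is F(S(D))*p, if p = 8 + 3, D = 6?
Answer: 66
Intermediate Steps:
p = 11
F(S(D))*p = 6*11 = 66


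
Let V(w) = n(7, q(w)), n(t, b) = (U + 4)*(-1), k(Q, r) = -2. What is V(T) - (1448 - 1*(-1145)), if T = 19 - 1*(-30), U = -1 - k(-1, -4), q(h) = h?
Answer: -2598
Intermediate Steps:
U = 1 (U = -1 - 1*(-2) = -1 + 2 = 1)
n(t, b) = -5 (n(t, b) = (1 + 4)*(-1) = 5*(-1) = -5)
T = 49 (T = 19 + 30 = 49)
V(w) = -5
V(T) - (1448 - 1*(-1145)) = -5 - (1448 - 1*(-1145)) = -5 - (1448 + 1145) = -5 - 1*2593 = -5 - 2593 = -2598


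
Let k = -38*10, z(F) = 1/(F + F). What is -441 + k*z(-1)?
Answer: -251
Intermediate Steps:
z(F) = 1/(2*F)
k = -380
-441 + k*z(-1) = -441 - 190/(-1) = -441 - 190*(-1) = -441 - 380*(-1/2) = -441 + 190 = -251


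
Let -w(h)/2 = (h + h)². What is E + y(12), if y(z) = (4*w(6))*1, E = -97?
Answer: -1249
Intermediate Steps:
w(h) = -8*h² (w(h) = -2*(h + h)² = -2*4*h² = -8*h²)
y(z) = -1152 (y(z) = (4*(-8*6²))*1 = (4*(-8*36))*1 = (4*(-288))*1 = -1152*1 = -1152)
E + y(12) = -97 - 1152 = -1249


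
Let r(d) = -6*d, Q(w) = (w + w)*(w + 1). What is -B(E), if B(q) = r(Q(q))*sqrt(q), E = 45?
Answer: 74520*sqrt(5) ≈ 1.6663e+5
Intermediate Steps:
Q(w) = 2*w*(1 + w) (Q(w) = (2*w)*(1 + w) = 2*w*(1 + w))
B(q) = -12*q**(3/2)*(1 + q) (B(q) = (-12*q*(1 + q))*sqrt(q) = -12*q**(3/2)*(1 + q))
-B(E) = -12*45**(3/2)*(-1 - 1*45) = -12*135*sqrt(5)*(-1 - 45) = -12*135*sqrt(5)*(-46) = -(-74520)*sqrt(5) = 74520*sqrt(5)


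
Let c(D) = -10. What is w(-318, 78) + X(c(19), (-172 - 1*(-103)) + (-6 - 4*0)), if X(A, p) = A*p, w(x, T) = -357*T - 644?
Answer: -27740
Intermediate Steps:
w(x, T) = -644 - 357*T
w(-318, 78) + X(c(19), (-172 - 1*(-103)) + (-6 - 4*0)) = (-644 - 357*78) - 10*((-172 - 1*(-103)) + (-6 - 4*0)) = (-644 - 27846) - 10*((-172 + 103) + (-6 + 0)) = -28490 - 10*(-69 - 6) = -28490 - 10*(-75) = -28490 + 750 = -27740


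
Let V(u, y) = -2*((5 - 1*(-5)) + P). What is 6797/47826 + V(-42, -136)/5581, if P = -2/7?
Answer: 259034063/1868418342 ≈ 0.13864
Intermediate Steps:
P = -2/7 (P = -2*1/7 = -2/7 ≈ -0.28571)
V(u, y) = -136/7 (V(u, y) = -2*((5 - 1*(-5)) - 2/7) = -2*((5 + 5) - 2/7) = -2*(10 - 2/7) = -2*68/7 = -136/7)
6797/47826 + V(-42, -136)/5581 = 6797/47826 - 136/7/5581 = 6797*(1/47826) - 136/7*1/5581 = 6797/47826 - 136/39067 = 259034063/1868418342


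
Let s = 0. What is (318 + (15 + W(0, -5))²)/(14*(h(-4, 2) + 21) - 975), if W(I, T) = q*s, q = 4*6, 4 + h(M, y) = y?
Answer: -543/709 ≈ -0.76587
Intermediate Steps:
h(M, y) = -4 + y
q = 24
W(I, T) = 0 (W(I, T) = 24*0 = 0)
(318 + (15 + W(0, -5))²)/(14*(h(-4, 2) + 21) - 975) = (318 + (15 + 0)²)/(14*((-4 + 2) + 21) - 975) = (318 + 15²)/(14*(-2 + 21) - 975) = (318 + 225)/(14*19 - 975) = 543/(266 - 975) = 543/(-709) = 543*(-1/709) = -543/709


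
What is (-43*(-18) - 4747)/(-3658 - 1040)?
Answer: 137/162 ≈ 0.84568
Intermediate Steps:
(-43*(-18) - 4747)/(-3658 - 1040) = (774 - 4747)/(-4698) = -3973*(-1/4698) = 137/162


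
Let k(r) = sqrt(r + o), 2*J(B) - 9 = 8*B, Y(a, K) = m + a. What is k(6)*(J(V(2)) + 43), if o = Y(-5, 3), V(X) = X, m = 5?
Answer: 111*sqrt(6)/2 ≈ 135.95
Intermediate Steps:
Y(a, K) = 5 + a
J(B) = 9/2 + 4*B (J(B) = 9/2 + (8*B)/2 = 9/2 + 4*B)
o = 0 (o = 5 - 5 = 0)
k(r) = sqrt(r) (k(r) = sqrt(r + 0) = sqrt(r))
k(6)*(J(V(2)) + 43) = sqrt(6)*((9/2 + 4*2) + 43) = sqrt(6)*((9/2 + 8) + 43) = sqrt(6)*(25/2 + 43) = sqrt(6)*(111/2) = 111*sqrt(6)/2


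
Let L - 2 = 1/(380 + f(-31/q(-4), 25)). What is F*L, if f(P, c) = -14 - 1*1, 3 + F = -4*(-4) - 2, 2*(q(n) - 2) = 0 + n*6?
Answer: 8041/365 ≈ 22.030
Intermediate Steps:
q(n) = 2 + 3*n (q(n) = 2 + (0 + n*6)/2 = 2 + (0 + 6*n)/2 = 2 + (6*n)/2 = 2 + 3*n)
F = 11 (F = -3 + (-4*(-4) - 2) = -3 + (16 - 2) = -3 + 14 = 11)
f(P, c) = -15 (f(P, c) = -14 - 1 = -15)
L = 731/365 (L = 2 + 1/(380 - 15) = 2 + 1/365 = 731/365 ≈ 2.0027)
F*L = 11*(731/365) = 8041/365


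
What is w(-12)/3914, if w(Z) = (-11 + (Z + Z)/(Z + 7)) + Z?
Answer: -91/19570 ≈ -0.0046500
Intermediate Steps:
w(Z) = -11 + Z + 2*Z/(7 + Z) (w(Z) = (-11 + (2*Z)/(7 + Z)) + Z = (-11 + 2*Z/(7 + Z)) + Z = -11 + Z + 2*Z/(7 + Z))
w(-12)/3914 = ((-77 + (-12)² - 2*(-12))/(7 - 12))/3914 = ((-77 + 144 + 24)/(-5))*(1/3914) = -⅕*91*(1/3914) = -91/5*1/3914 = -91/19570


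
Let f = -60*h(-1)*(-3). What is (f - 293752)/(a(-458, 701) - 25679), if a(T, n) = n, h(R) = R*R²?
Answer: 146966/12489 ≈ 11.768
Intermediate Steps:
h(R) = R³
f = -180 (f = -60*(-1)³*(-3) = -60*(-1)*(-3) = 60*(-3) = -180)
(f - 293752)/(a(-458, 701) - 25679) = (-180 - 293752)/(701 - 25679) = -293932/(-24978) = -293932*(-1/24978) = 146966/12489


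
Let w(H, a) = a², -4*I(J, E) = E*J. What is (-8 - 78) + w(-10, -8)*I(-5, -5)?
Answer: -486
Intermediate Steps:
I(J, E) = -E*J/4
(-8 - 78) + w(-10, -8)*I(-5, -5) = (-8 - 78) + (-8)²*(-¼*(-5)*(-5)) = -86 + 64*(-25/4) = -86 - 400 = -486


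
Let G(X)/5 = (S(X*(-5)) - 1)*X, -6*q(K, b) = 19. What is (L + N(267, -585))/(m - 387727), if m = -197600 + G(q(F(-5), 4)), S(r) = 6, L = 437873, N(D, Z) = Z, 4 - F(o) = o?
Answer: -2623728/3512437 ≈ -0.74698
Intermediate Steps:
F(o) = 4 - o
q(K, b) = -19/6 (q(K, b) = -⅙*19 = -19/6)
G(X) = 25*X (G(X) = 5*((6 - 1)*X) = 5*(5*X) = 25*X)
m = -1186075/6 (m = -197600 + 25*(-19/6) = -197600 - 475/6 = -1186075/6 ≈ -1.9768e+5)
(L + N(267, -585))/(m - 387727) = (437873 - 585)/(-1186075/6 - 387727) = 437288/(-3512437/6) = 437288*(-6/3512437) = -2623728/3512437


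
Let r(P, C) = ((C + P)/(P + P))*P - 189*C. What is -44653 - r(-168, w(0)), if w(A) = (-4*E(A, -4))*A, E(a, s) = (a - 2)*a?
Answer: -44569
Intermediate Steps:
E(a, s) = a*(-2 + a) (E(a, s) = (-2 + a)*a = a*(-2 + a))
w(A) = -4*A**2*(-2 + A) (w(A) = (-4*A*(-2 + A))*A = -4*A**2*(-2 + A))
r(P, C) = P/2 - 377*C/2 (r(P, C) = ((C + P)/((2*P)))*P - 189*C = ((C + P)*(1/(2*P)))*P - 189*C = ((C + P)/(2*P))*P - 189*C = (C/2 + P/2) - 189*C = P/2 - 377*C/2)
-44653 - r(-168, w(0)) = -44653 - ((1/2)*(-168) - 754*0**2*(2 - 1*0)) = -44653 - (-84 - 754*0*(2 + 0)) = -44653 - (-84 - 754*0*2) = -44653 - (-84 - 377/2*0) = -44653 - (-84 + 0) = -44653 - 1*(-84) = -44653 + 84 = -44569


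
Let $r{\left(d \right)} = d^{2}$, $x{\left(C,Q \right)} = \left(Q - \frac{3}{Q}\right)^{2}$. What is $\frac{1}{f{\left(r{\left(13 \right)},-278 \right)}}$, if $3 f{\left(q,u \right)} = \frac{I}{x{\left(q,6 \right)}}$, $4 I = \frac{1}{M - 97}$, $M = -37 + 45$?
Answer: $-32307$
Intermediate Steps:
$M = 8$
$I = - \frac{1}{356}$ ($I = \frac{1}{4 \left(8 - 97\right)} = \frac{1}{4 \left(-89\right)} = \frac{1}{4} \left(- \frac{1}{89}\right) = - \frac{1}{356} \approx -0.002809$)
$f{\left(q,u \right)} = - \frac{1}{32307}$ ($f{\left(q,u \right)} = \frac{\left(- \frac{1}{356}\right) \frac{1}{\frac{1}{36} \left(-3 + 6^{2}\right)^{2}}}{3} = \frac{\left(- \frac{1}{356}\right) \frac{1}{\frac{1}{36} \left(-3 + 36\right)^{2}}}{3} = \frac{\left(- \frac{1}{356}\right) \frac{1}{\frac{1}{36} \cdot 33^{2}}}{3} = \frac{\left(- \frac{1}{356}\right) \frac{1}{\frac{1}{36} \cdot 1089}}{3} = \frac{\left(- \frac{1}{356}\right) \frac{1}{\frac{121}{4}}}{3} = \frac{\left(- \frac{1}{356}\right) \frac{4}{121}}{3} = \frac{1}{3} \left(- \frac{1}{10769}\right) = - \frac{1}{32307}$)
$\frac{1}{f{\left(r{\left(13 \right)},-278 \right)}} = \frac{1}{- \frac{1}{32307}} = -32307$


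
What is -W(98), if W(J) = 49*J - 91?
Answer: -4711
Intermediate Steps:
W(J) = -91 + 49*J
-W(98) = -(-91 + 49*98) = -(-91 + 4802) = -1*4711 = -4711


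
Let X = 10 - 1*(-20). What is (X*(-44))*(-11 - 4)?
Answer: 19800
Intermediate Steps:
X = 30 (X = 10 + 20 = 30)
(X*(-44))*(-11 - 4) = (30*(-44))*(-11 - 4) = -1320*(-15) = 19800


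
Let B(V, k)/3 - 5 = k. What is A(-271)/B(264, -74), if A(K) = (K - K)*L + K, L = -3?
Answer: 271/207 ≈ 1.3092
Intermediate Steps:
B(V, k) = 15 + 3*k
A(K) = K (A(K) = (K - K)*(-3) + K = 0*(-3) + K = 0 + K = K)
A(-271)/B(264, -74) = -271/(15 + 3*(-74)) = -271/(15 - 222) = -271/(-207) = -271*(-1/207) = 271/207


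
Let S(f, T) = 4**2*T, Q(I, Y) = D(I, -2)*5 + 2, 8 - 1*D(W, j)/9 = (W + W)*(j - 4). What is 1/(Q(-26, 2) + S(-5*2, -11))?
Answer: -1/13854 ≈ -7.2181e-5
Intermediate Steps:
D(W, j) = 72 - 18*W*(-4 + j) (D(W, j) = 72 - 9*(W + W)*(j - 4) = 72 - 9*2*W*(-4 + j) = 72 - 18*W*(-4 + j))
Q(I, Y) = 362 + 540*I (Q(I, Y) = (72 + 72*I - 18*I*(-2))*5 + 2 = (72 + 72*I + 36*I)*5 + 2 = (72 + 108*I)*5 + 2 = (360 + 540*I) + 2 = 362 + 540*I)
S(f, T) = 16*T
1/(Q(-26, 2) + S(-5*2, -11)) = 1/((362 + 540*(-26)) + 16*(-11)) = 1/((362 - 14040) - 176) = 1/(-13678 - 176) = 1/(-13854) = -1/13854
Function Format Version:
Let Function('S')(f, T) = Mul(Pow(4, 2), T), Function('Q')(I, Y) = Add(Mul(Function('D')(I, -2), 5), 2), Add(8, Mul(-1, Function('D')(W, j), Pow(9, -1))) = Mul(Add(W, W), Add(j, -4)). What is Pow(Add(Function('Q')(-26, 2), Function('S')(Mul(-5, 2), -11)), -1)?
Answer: Rational(-1, 13854) ≈ -7.2181e-5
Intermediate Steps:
Function('D')(W, j) = Add(72, Mul(-18, W, Add(-4, j))) (Function('D')(W, j) = Add(72, Mul(-9, Mul(Add(W, W), Add(j, -4)))) = Add(72, Mul(-9, Mul(Mul(2, W), Add(-4, j)))) = Add(72, Mul(-9, Mul(2, W, Add(-4, j)))) = Add(72, Mul(-18, W, Add(-4, j))))
Function('Q')(I, Y) = Add(362, Mul(540, I)) (Function('Q')(I, Y) = Add(Mul(Add(72, Mul(72, I), Mul(-18, I, -2)), 5), 2) = Add(Mul(Add(72, Mul(72, I), Mul(36, I)), 5), 2) = Add(Mul(Add(72, Mul(108, I)), 5), 2) = Add(Add(360, Mul(540, I)), 2) = Add(362, Mul(540, I)))
Function('S')(f, T) = Mul(16, T)
Pow(Add(Function('Q')(-26, 2), Function('S')(Mul(-5, 2), -11)), -1) = Pow(Add(Add(362, Mul(540, -26)), Mul(16, -11)), -1) = Pow(Add(Add(362, -14040), -176), -1) = Pow(Add(-13678, -176), -1) = Pow(-13854, -1) = Rational(-1, 13854)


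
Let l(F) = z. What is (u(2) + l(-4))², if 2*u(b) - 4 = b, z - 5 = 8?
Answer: 256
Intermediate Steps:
z = 13 (z = 5 + 8 = 13)
u(b) = 2 + b/2
l(F) = 13
(u(2) + l(-4))² = ((2 + (½)*2) + 13)² = ((2 + 1) + 13)² = (3 + 13)² = 16² = 256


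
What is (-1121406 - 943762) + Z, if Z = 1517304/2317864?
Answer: -598347130481/289733 ≈ -2.0652e+6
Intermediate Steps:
Z = 189663/289733 (Z = 1517304*(1/2317864) = 189663/289733 ≈ 0.65461)
(-1121406 - 943762) + Z = (-1121406 - 943762) + 189663/289733 = -2065168 + 189663/289733 = -598347130481/289733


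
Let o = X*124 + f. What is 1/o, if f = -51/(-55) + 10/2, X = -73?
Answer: -55/497534 ≈ -0.00011055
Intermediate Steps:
f = 326/55 (f = -51*(-1/55) + 10*(½) = 51/55 + 5 = 326/55 ≈ 5.9273)
o = -497534/55 (o = -73*124 + 326/55 = -9052 + 326/55 = -497534/55 ≈ -9046.1)
1/o = 1/(-497534/55) = -55/497534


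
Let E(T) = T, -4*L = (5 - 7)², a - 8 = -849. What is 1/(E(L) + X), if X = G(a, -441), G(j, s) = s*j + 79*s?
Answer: 1/336041 ≈ 2.9758e-6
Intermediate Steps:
a = -841 (a = 8 - 849 = -841)
L = -1 (L = -(5 - 7)²/4 = -¼*(-2)² = -¼*4 = -1)
G(j, s) = 79*s + j*s (G(j, s) = j*s + 79*s = 79*s + j*s)
X = 336042 (X = -441*(79 - 841) = -441*(-762) = 336042)
1/(E(L) + X) = 1/(-1 + 336042) = 1/336041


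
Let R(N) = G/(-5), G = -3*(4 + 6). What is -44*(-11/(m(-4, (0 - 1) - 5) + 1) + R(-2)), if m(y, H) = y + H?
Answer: -2860/9 ≈ -317.78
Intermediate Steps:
G = -30 (G = -3*10 = -30)
m(y, H) = H + y
R(N) = 6 (R(N) = -30/(-5) = -30*(-⅕) = 6)
-44*(-11/(m(-4, (0 - 1) - 5) + 1) + R(-2)) = -44*(-11/((((0 - 1) - 5) - 4) + 1) + 6) = -44*(-11/(((-1 - 5) - 4) + 1) + 6) = -44*(-11/((-6 - 4) + 1) + 6) = -44*(-11/(-10 + 1) + 6) = -44*(-11/(-9) + 6) = -44*(-⅑*(-11) + 6) = -44*(11/9 + 6) = -44*65/9 = -2860/9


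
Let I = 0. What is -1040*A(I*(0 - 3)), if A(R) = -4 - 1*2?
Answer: 6240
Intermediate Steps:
A(R) = -6 (A(R) = -4 - 2 = -6)
-1040*A(I*(0 - 3)) = -1040*(-6) = 6240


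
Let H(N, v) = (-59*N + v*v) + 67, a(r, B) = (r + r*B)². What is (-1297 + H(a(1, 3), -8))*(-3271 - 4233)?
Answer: 15833440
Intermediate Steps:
a(r, B) = (r + B*r)²
H(N, v) = 67 + v² - 59*N (H(N, v) = (-59*N + v²) + 67 = (v² - 59*N) + 67 = 67 + v² - 59*N)
(-1297 + H(a(1, 3), -8))*(-3271 - 4233) = (-1297 + (67 + (-8)² - 59*1²*(1 + 3)²))*(-3271 - 4233) = (-1297 + (67 + 64 - 59*4²))*(-7504) = (-1297 + (67 + 64 - 59*16))*(-7504) = (-1297 + (67 + 64 - 944))*(-7504) = (-1297 - 813)*(-7504) = -2110*(-7504) = 15833440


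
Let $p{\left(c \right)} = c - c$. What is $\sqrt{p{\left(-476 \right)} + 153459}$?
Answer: $51 \sqrt{59} \approx 391.74$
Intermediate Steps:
$p{\left(c \right)} = 0$
$\sqrt{p{\left(-476 \right)} + 153459} = \sqrt{0 + 153459} = \sqrt{153459} = 51 \sqrt{59}$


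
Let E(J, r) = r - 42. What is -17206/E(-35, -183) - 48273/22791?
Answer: 127093507/1709325 ≈ 74.353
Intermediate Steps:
E(J, r) = -42 + r
-17206/E(-35, -183) - 48273/22791 = -17206/(-42 - 183) - 48273/22791 = -17206/(-225) - 48273*1/22791 = -17206*(-1/225) - 16091/7597 = 17206/225 - 16091/7597 = 127093507/1709325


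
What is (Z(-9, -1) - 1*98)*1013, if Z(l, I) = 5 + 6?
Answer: -88131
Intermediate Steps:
Z(l, I) = 11
(Z(-9, -1) - 1*98)*1013 = (11 - 1*98)*1013 = (11 - 98)*1013 = -87*1013 = -88131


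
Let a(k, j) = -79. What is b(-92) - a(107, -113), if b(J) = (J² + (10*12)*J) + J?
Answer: -2589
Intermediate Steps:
b(J) = J² + 121*J (b(J) = (J² + 120*J) + J = J² + 121*J)
b(-92) - a(107, -113) = -92*(121 - 92) - 1*(-79) = -92*29 + 79 = -2668 + 79 = -2589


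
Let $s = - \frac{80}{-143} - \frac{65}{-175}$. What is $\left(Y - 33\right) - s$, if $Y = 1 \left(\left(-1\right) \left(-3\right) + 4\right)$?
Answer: $- \frac{134789}{5005} \approx -26.931$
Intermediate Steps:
$Y = 7$ ($Y = 1 \left(3 + 4\right) = 1 \cdot 7 = 7$)
$s = \frac{4659}{5005}$ ($s = \left(-80\right) \left(- \frac{1}{143}\right) - - \frac{13}{35} = \frac{80}{143} + \frac{13}{35} = \frac{4659}{5005} \approx 0.93087$)
$\left(Y - 33\right) - s = \left(7 - 33\right) - \frac{4659}{5005} = -26 - \frac{4659}{5005} = - \frac{134789}{5005}$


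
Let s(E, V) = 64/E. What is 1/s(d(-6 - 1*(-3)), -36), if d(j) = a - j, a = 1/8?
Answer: 25/512 ≈ 0.048828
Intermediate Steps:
a = ⅛ ≈ 0.12500
d(j) = ⅛ - j
1/s(d(-6 - 1*(-3)), -36) = 1/(64/(⅛ - (-6 - 1*(-3)))) = 1/(64/(⅛ - (-6 + 3))) = 1/(64/(⅛ - 1*(-3))) = 1/(64/(⅛ + 3)) = 1/(64/(25/8)) = 1/(64*(8/25)) = 1/(512/25) = 25/512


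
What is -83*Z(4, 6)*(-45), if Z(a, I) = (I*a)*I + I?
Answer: 560250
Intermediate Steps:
Z(a, I) = I + a*I**2 (Z(a, I) = a*I**2 + I = I + a*I**2)
-83*Z(4, 6)*(-45) = -498*(1 + 6*4)*(-45) = -498*(1 + 24)*(-45) = -498*25*(-45) = -83*150*(-45) = -12450*(-45) = 560250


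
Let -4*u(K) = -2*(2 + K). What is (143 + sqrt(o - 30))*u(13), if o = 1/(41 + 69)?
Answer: 2145/2 + 3*I*sqrt(362890)/44 ≈ 1072.5 + 41.073*I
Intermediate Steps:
u(K) = 1 + K/2 (u(K) = -(-1)*(2 + K)/2 = -(-4 - 2*K)/4 = 1 + K/2)
o = 1/110 ≈ 0.0090909
(143 + sqrt(o - 30))*u(13) = (143 + sqrt(1/110 - 30))*(1 + (1/2)*13) = (143 + sqrt(-3299/110))*(1 + 13/2) = (143 + I*sqrt(362890)/110)*(15/2) = 2145/2 + 3*I*sqrt(362890)/44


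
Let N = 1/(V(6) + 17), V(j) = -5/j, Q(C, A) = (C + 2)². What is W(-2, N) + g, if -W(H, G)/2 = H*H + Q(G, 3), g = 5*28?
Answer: 1161988/9409 ≈ 123.50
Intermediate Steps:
Q(C, A) = (2 + C)²
g = 140
N = 6/97 (N = 1/(-5/6 + 17) = 1/(-5*⅙ + 17) = 1/(-⅚ + 17) = 1/(97/6) = 6/97 ≈ 0.061856)
W(H, G) = -2*H² - 2*(2 + G)² (W(H, G) = -2*(H*H + (2 + G)²) = -2*(H² + (2 + G)²) = -2*H² - 2*(2 + G)²)
W(-2, N) + g = (-2*(-2)² - 2*(2 + 6/97)²) + 140 = (-2*4 - 2*(200/97)²) + 140 = (-8 - 2*40000/9409) + 140 = (-8 - 80000/9409) + 140 = -155272/9409 + 140 = 1161988/9409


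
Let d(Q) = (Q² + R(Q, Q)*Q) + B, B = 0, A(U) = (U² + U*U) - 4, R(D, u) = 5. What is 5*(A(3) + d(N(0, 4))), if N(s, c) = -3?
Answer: 40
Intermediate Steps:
A(U) = -4 + 2*U² (A(U) = (U² + U²) - 4 = 2*U² - 4 = -4 + 2*U²)
d(Q) = Q² + 5*Q (d(Q) = (Q² + 5*Q) + 0 = Q² + 5*Q)
5*(A(3) + d(N(0, 4))) = 5*((-4 + 2*3²) - 3*(5 - 3)) = 5*((-4 + 2*9) - 3*2) = 5*((-4 + 18) - 6) = 5*(14 - 6) = 5*8 = 40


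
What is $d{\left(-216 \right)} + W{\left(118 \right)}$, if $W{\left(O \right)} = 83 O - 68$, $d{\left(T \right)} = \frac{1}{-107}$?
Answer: $\frac{1040681}{107} \approx 9726.0$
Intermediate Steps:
$d{\left(T \right)} = - \frac{1}{107}$
$W{\left(O \right)} = -68 + 83 O$
$d{\left(-216 \right)} + W{\left(118 \right)} = - \frac{1}{107} + \left(-68 + 83 \cdot 118\right) = - \frac{1}{107} + \left(-68 + 9794\right) = - \frac{1}{107} + 9726 = \frac{1040681}{107}$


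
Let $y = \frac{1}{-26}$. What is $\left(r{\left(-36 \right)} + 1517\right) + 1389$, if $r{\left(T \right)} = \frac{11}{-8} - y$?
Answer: $\frac{302085}{104} \approx 2904.7$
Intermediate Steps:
$y = - \frac{1}{26} \approx -0.038462$
$r{\left(T \right)} = - \frac{139}{104}$ ($r{\left(T \right)} = \frac{11}{-8} - - \frac{1}{26} = 11 \left(- \frac{1}{8}\right) + \frac{1}{26} = - \frac{11}{8} + \frac{1}{26} = - \frac{139}{104}$)
$\left(r{\left(-36 \right)} + 1517\right) + 1389 = \left(- \frac{139}{104} + 1517\right) + 1389 = \frac{157629}{104} + 1389 = \frac{302085}{104}$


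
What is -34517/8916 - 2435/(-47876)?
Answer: -203853179/53357802 ≈ -3.8205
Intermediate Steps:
-34517/8916 - 2435/(-47876) = -34517*1/8916 - 2435*(-1/47876) = -34517/8916 + 2435/47876 = -203853179/53357802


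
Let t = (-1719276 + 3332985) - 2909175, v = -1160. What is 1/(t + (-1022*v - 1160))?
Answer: -1/111106 ≈ -9.0004e-6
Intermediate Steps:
t = -1295466 (t = 1613709 - 2909175 = -1295466)
1/(t + (-1022*v - 1160)) = 1/(-1295466 + (-1022*(-1160) - 1160)) = 1/(-1295466 + (1185520 - 1160)) = 1/(-1295466 + 1184360) = 1/(-111106) = -1/111106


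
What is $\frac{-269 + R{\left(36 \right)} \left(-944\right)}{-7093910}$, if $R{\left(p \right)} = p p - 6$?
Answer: $\frac{1218029}{7093910} \approx 0.1717$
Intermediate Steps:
$R{\left(p \right)} = -6 + p^{2}$ ($R{\left(p \right)} = p^{2} - 6 = -6 + p^{2}$)
$\frac{-269 + R{\left(36 \right)} \left(-944\right)}{-7093910} = \frac{-269 + \left(-6 + 36^{2}\right) \left(-944\right)}{-7093910} = \left(-269 + \left(-6 + 1296\right) \left(-944\right)\right) \left(- \frac{1}{7093910}\right) = \left(-269 + 1290 \left(-944\right)\right) \left(- \frac{1}{7093910}\right) = \left(-269 - 1217760\right) \left(- \frac{1}{7093910}\right) = \left(-1218029\right) \left(- \frac{1}{7093910}\right) = \frac{1218029}{7093910}$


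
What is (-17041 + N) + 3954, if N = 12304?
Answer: -783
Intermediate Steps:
(-17041 + N) + 3954 = (-17041 + 12304) + 3954 = -4737 + 3954 = -783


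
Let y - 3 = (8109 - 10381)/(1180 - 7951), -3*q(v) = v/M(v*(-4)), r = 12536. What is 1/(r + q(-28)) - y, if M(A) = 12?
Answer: -2548227196/763978701 ≈ -3.3355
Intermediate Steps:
q(v) = -v/36 (q(v) = -v/(3*12) = -v/36)
y = 22585/6771 (y = 3 + (8109 - 10381)/(1180 - 7951) = 3 - 2272/(-6771) = 3 - 2272*(-1/6771) = 3 + 2272/6771 = 22585/6771 ≈ 3.3355)
1/(r + q(-28)) - y = 1/(12536 - 1/36*(-28)) - 1*22585/6771 = 1/(12536 + 7/9) - 22585/6771 = 1/(112831/9) - 22585/6771 = 9/112831 - 22585/6771 = -2548227196/763978701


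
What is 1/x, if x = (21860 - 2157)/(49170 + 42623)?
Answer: 91793/19703 ≈ 4.6588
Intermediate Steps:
x = 19703/91793 ≈ 0.21465
1/x = 1/(19703/91793) = 91793/19703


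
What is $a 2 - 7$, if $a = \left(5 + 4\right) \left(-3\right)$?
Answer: $-61$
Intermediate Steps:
$a = -27$ ($a = 9 \left(-3\right) = -27$)
$a 2 - 7 = \left(-27\right) 2 - 7 = -54 - 7 = -61$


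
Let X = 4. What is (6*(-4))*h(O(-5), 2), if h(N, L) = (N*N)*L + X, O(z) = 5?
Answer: -1296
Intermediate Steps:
h(N, L) = 4 + L*N² (h(N, L) = (N*N)*L + 4 = N²*L + 4 = L*N² + 4 = 4 + L*N²)
(6*(-4))*h(O(-5), 2) = (6*(-4))*(4 + 2*5²) = -24*(4 + 2*25) = -24*(4 + 50) = -24*54 = -1296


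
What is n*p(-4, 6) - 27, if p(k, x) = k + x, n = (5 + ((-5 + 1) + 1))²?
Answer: -19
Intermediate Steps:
n = 4 (n = (5 + (-4 + 1))² = (5 - 3)² = 2² = 4)
n*p(-4, 6) - 27 = 4*(-4 + 6) - 27 = 4*2 - 27 = 8 - 27 = -19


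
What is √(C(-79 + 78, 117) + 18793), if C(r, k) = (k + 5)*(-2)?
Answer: 9*√229 ≈ 136.19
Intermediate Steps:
C(r, k) = -10 - 2*k (C(r, k) = (5 + k)*(-2) = -10 - 2*k)
√(C(-79 + 78, 117) + 18793) = √((-10 - 2*117) + 18793) = √((-10 - 234) + 18793) = √(-244 + 18793) = √18549 = 9*√229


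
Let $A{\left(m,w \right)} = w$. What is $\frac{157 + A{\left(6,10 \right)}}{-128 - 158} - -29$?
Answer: $\frac{8127}{286} \approx 28.416$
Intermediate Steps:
$\frac{157 + A{\left(6,10 \right)}}{-128 - 158} - -29 = \frac{157 + 10}{-128 - 158} - -29 = \frac{167}{-286} + 29 = 167 \left(- \frac{1}{286}\right) + 29 = - \frac{167}{286} + 29 = \frac{8127}{286}$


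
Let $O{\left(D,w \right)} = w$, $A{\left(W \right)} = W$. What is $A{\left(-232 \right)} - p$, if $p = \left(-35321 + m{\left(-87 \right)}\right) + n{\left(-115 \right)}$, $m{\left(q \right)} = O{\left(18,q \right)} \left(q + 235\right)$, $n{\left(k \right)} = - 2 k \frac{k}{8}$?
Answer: $\frac{205085}{4} \approx 51271.0$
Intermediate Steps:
$n{\left(k \right)} = - \frac{k^{2}}{4}$ ($n{\left(k \right)} = - 2 k k \frac{1}{8} = - 2 k \frac{k}{8} = - \frac{k^{2}}{4}$)
$m{\left(q \right)} = q \left(235 + q\right)$ ($m{\left(q \right)} = q \left(q + 235\right) = q \left(235 + q\right)$)
$p = - \frac{206013}{4}$ ($p = \left(-35321 - 87 \left(235 - 87\right)\right) - \frac{\left(-115\right)^{2}}{4} = \left(-35321 - 12876\right) - \frac{13225}{4} = -48197 - \frac{13225}{4} = - \frac{206013}{4} \approx -51503.0$)
$A{\left(-232 \right)} - p = -232 - - \frac{206013}{4} = -232 + \frac{206013}{4} = \frac{205085}{4}$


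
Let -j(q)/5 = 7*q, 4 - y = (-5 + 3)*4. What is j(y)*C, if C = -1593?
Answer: 669060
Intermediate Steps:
y = 12 (y = 4 - (-5 + 3)*4 = 4 - (-2)*4 = 4 - 1*(-8) = 4 + 8 = 12)
j(q) = -35*q
j(y)*C = -35*12*(-1593) = -420*(-1593) = 669060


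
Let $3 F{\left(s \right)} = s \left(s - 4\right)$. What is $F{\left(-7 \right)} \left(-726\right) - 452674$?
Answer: $-471308$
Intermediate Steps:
$F{\left(s \right)} = \frac{s \left(-4 + s\right)}{3}$ ($F{\left(s \right)} = \frac{s \left(s - 4\right)}{3} = \frac{s \left(-4 + s\right)}{3}$)
$F{\left(-7 \right)} \left(-726\right) - 452674 = \frac{1}{3} \left(-7\right) \left(-4 - 7\right) \left(-726\right) - 452674 = \frac{1}{3} \left(-7\right) \left(-11\right) \left(-726\right) - 452674 = \frac{77}{3} \left(-726\right) - 452674 = -18634 - 452674 = -471308$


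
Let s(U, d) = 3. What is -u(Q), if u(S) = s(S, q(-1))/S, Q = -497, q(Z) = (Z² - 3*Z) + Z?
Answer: 3/497 ≈ 0.0060362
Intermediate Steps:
q(Z) = Z² - 2*Z
u(S) = 3/S
-u(Q) = -3/(-497) = -3*(-1)/497 = -1*(-3/497) = 3/497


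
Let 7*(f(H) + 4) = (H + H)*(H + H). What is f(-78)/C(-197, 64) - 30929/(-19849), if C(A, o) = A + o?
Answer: -453694593/18479419 ≈ -24.551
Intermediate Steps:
f(H) = -4 + 4*H**2/7 (f(H) = -4 + ((H + H)*(H + H))/7 = -4 + ((2*H)*(2*H))/7 = -4 + (4*H**2)/7 = -4 + 4*H**2/7)
f(-78)/C(-197, 64) - 30929/(-19849) = (-4 + (4/7)*(-78)**2)/(-197 + 64) - 30929/(-19849) = (-4 + (4/7)*6084)/(-133) - 30929*(-1/19849) = (-4 + 24336/7)*(-1/133) + 30929/19849 = (24308/7)*(-1/133) + 30929/19849 = -24308/931 + 30929/19849 = -453694593/18479419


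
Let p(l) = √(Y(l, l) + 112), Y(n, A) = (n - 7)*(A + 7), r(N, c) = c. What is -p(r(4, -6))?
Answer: -3*√11 ≈ -9.9499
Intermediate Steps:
Y(n, A) = (-7 + n)*(7 + A)
p(l) = √(63 + l²) (p(l) = √((-49 - 7*l + 7*l + l*l) + 112) = √((-49 - 7*l + 7*l + l²) + 112) = √((-49 + l²) + 112) = √(63 + l²))
-p(r(4, -6)) = -√(63 + (-6)²) = -√(63 + 36) = -√99 = -3*√11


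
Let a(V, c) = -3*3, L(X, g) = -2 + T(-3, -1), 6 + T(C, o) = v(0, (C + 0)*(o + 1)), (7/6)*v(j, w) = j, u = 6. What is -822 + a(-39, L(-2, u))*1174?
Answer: -11388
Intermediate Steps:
v(j, w) = 6*j/7
T(C, o) = -6 (T(C, o) = -6 + (6/7)*0 = -6 + 0 = -6)
L(X, g) = -8 (L(X, g) = -2 - 6 = -8)
a(V, c) = -9
-822 + a(-39, L(-2, u))*1174 = -822 - 9*1174 = -822 - 10566 = -11388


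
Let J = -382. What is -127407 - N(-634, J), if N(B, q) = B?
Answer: -126773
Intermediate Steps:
-127407 - N(-634, J) = -127407 - 1*(-634) = -127407 + 634 = -126773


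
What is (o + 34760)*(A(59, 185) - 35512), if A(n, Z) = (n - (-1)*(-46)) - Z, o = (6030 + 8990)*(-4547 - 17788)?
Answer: 11969731766960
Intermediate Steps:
o = -335471700 (o = 15020*(-22335) = -335471700)
A(n, Z) = -46 + n - Z (A(n, Z) = (n - 1*46) - Z = (n - 46) - Z = (-46 + n) - Z = -46 + n - Z)
(o + 34760)*(A(59, 185) - 35512) = (-335471700 + 34760)*((-46 + 59 - 1*185) - 35512) = -335436940*((-46 + 59 - 185) - 35512) = -335436940*(-172 - 35512) = -335436940*(-35684) = 11969731766960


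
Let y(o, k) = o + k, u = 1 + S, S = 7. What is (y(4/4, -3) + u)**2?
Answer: 36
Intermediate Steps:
u = 8 (u = 1 + 7 = 8)
y(o, k) = k + o
(y(4/4, -3) + u)**2 = ((-3 + 4/4) + 8)**2 = ((-3 + 4*(1/4)) + 8)**2 = ((-3 + 1) + 8)**2 = (-2 + 8)**2 = 6**2 = 36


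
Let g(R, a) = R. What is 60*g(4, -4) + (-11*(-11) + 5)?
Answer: 366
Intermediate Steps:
60*g(4, -4) + (-11*(-11) + 5) = 60*4 + (-11*(-11) + 5) = 240 + (121 + 5) = 240 + 126 = 366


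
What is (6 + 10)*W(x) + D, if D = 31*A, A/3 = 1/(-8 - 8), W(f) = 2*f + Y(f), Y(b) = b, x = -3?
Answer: -2397/16 ≈ -149.81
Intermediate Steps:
W(f) = 3*f (W(f) = 2*f + f = 3*f)
A = -3/16 (A = 3/(-8 - 8) = 3/(-16) = 3*(-1/16) = -3/16 ≈ -0.18750)
D = -93/16 (D = 31*(-3/16) = -93/16 ≈ -5.8125)
(6 + 10)*W(x) + D = (6 + 10)*(3*(-3)) - 93/16 = 16*(-9) - 93/16 = -144 - 93/16 = -2397/16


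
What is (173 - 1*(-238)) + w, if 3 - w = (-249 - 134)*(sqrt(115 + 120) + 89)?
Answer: 34501 + 383*sqrt(235) ≈ 40372.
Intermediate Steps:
w = 34090 + 383*sqrt(235) (w = 3 - (-249 - 134)*(sqrt(115 + 120) + 89) = 3 - (-383)*(sqrt(235) + 89) = 3 - (-383)*(89 + sqrt(235)) = 3 - (-34087 - 383*sqrt(235)) = 3 + (34087 + 383*sqrt(235)) = 34090 + 383*sqrt(235) ≈ 39961.)
(173 - 1*(-238)) + w = (173 - 1*(-238)) + (34090 + 383*sqrt(235)) = (173 + 238) + (34090 + 383*sqrt(235)) = 411 + (34090 + 383*sqrt(235)) = 34501 + 383*sqrt(235)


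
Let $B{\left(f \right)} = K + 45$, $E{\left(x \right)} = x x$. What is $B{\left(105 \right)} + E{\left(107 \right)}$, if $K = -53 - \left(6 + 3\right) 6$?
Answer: $11387$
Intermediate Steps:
$E{\left(x \right)} = x^{2}$
$K = -107$ ($K = -53 - 9 \cdot 6 = -53 - 54 = -107$)
$B{\left(f \right)} = -62$ ($B{\left(f \right)} = -107 + 45 = -62$)
$B{\left(105 \right)} + E{\left(107 \right)} = -62 + 107^{2} = -62 + 11449 = 11387$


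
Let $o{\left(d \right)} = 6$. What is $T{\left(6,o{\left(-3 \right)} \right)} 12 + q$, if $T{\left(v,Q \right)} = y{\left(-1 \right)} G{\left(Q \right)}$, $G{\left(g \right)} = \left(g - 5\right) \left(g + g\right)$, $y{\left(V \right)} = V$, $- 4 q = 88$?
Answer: $-166$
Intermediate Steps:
$q = -22$ ($q = \left(- \frac{1}{4}\right) 88 = -22$)
$G{\left(g \right)} = 2 g \left(-5 + g\right)$ ($G{\left(g \right)} = \left(-5 + g\right) 2 g = 2 g \left(-5 + g\right)$)
$T{\left(v,Q \right)} = - 2 Q \left(-5 + Q\right)$
$T{\left(6,o{\left(-3 \right)} \right)} 12 + q = 2 \cdot 6 \left(5 - 6\right) 12 - 22 = 2 \cdot 6 \left(-1\right) 12 - 22 = \left(-12\right) 12 - 22 = -144 - 22 = -166$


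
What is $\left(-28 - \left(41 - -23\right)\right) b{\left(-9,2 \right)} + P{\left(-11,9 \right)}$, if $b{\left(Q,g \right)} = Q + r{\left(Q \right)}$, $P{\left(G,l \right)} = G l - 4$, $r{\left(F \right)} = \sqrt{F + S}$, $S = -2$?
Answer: $725 - 92 i \sqrt{11} \approx 725.0 - 305.13 i$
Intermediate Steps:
$r{\left(F \right)} = \sqrt{-2 + F}$ ($r{\left(F \right)} = \sqrt{F - 2} = \sqrt{-2 + F}$)
$P{\left(G,l \right)} = -4 + G l$
$b{\left(Q,g \right)} = Q + \sqrt{-2 + Q}$
$\left(-28 - \left(41 - -23\right)\right) b{\left(-9,2 \right)} + P{\left(-11,9 \right)} = \left(-28 - \left(41 - -23\right)\right) \left(-9 + \sqrt{-2 - 9}\right) - 103 = \left(-28 - \left(41 + 23\right)\right) \left(-9 + \sqrt{-11}\right) - 103 = \left(-28 - 64\right) \left(-9 + i \sqrt{11}\right) - 103 = - 92 \left(-9 + i \sqrt{11}\right) - 103 = \left(828 - 92 i \sqrt{11}\right) - 103 = 725 - 92 i \sqrt{11}$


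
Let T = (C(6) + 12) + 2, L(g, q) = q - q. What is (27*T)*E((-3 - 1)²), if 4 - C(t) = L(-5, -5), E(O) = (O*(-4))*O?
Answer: -497664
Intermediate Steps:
L(g, q) = 0
E(O) = -4*O² (E(O) = (-4*O)*O = -4*O²)
C(t) = 4 (C(t) = 4 - 1*0 = 4 + 0 = 4)
T = 18 (T = (4 + 12) + 2 = 16 + 2 = 18)
(27*T)*E((-3 - 1)²) = (27*18)*(-4*(-3 - 1)⁴) = 486*(-4*((-4)²)²) = 486*(-4*16²) = 486*(-4*256) = 486*(-1024) = -497664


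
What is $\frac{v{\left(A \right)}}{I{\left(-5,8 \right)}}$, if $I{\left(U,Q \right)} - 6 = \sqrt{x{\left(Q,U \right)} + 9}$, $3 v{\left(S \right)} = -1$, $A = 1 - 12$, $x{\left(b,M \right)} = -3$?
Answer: $- \frac{1}{15} + \frac{\sqrt{6}}{90} \approx -0.03945$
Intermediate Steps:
$A = -11$
$v{\left(S \right)} = - \frac{1}{3}$ ($v{\left(S \right)} = \frac{1}{3} \left(-1\right) = - \frac{1}{3}$)
$I{\left(U,Q \right)} = 6 + \sqrt{6}$ ($I{\left(U,Q \right)} = 6 + \sqrt{-3 + 9} = 6 + \sqrt{6}$)
$\frac{v{\left(A \right)}}{I{\left(-5,8 \right)}} = - \frac{1}{3 \left(6 + \sqrt{6}\right)}$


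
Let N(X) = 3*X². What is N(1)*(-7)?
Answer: -21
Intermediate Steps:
N(1)*(-7) = (3*1²)*(-7) = (3*1)*(-7) = 3*(-7) = -21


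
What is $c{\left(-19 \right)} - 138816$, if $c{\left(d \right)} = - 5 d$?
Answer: $-138721$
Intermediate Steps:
$c{\left(-19 \right)} - 138816 = \left(-5\right) \left(-19\right) - 138816 = 95 - 138816 = -138721$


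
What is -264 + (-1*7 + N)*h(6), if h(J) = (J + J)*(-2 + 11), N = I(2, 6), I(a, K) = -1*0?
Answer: -1020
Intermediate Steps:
I(a, K) = 0
N = 0
h(J) = 18*J (h(J) = (2*J)*9 = 18*J)
-264 + (-1*7 + N)*h(6) = -264 + (-1*7 + 0)*(18*6) = -264 + (-7 + 0)*108 = -264 - 7*108 = -264 - 756 = -1020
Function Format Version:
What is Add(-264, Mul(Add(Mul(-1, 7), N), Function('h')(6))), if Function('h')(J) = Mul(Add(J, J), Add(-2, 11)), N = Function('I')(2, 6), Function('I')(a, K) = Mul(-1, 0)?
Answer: -1020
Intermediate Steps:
Function('I')(a, K) = 0
N = 0
Function('h')(J) = Mul(18, J) (Function('h')(J) = Mul(Mul(2, J), 9) = Mul(18, J))
Add(-264, Mul(Add(Mul(-1, 7), N), Function('h')(6))) = Add(-264, Mul(Add(Mul(-1, 7), 0), Mul(18, 6))) = Add(-264, Mul(Add(-7, 0), 108)) = Add(-264, Mul(-7, 108)) = Add(-264, -756) = -1020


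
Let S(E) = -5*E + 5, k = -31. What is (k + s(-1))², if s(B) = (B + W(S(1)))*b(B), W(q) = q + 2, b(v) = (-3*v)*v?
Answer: 1156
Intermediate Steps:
b(v) = -3*v²
S(E) = 5 - 5*E
W(q) = 2 + q
s(B) = -3*B²*(2 + B) (s(B) = (B + (2 + (5 - 5*1)))*(-3*B²) = (B + (2 + (5 - 5)))*(-3*B²) = (B + (2 + 0))*(-3*B²) = (B + 2)*(-3*B²) = (2 + B)*(-3*B²) = -3*B²*(2 + B))
(k + s(-1))² = (-31 + 3*(-1)²*(-2 - 1*(-1)))² = (-31 + 3*1*(-2 + 1))² = (-31 + 3*1*(-1))² = (-31 - 3)² = (-34)² = 1156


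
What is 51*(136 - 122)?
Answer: 714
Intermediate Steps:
51*(136 - 122) = 51*14 = 714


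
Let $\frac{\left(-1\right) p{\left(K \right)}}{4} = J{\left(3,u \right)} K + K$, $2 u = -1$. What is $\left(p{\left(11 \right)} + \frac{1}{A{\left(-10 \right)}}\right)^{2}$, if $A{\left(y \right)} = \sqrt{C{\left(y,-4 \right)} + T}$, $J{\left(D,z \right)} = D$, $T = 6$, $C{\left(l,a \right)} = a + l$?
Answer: $\frac{\left(704 + i \sqrt{2}\right)^{2}}{16} \approx 30976.0 + 124.45 i$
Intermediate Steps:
$u = - \frac{1}{2}$ ($u = \frac{1}{2} \left(-1\right) = - \frac{1}{2} \approx -0.5$)
$p{\left(K \right)} = - 16 K$ ($p{\left(K \right)} = - 4 \left(3 K + K\right) = - 4 \cdot 4 K = - 16 K$)
$A{\left(y \right)} = \sqrt{2 + y}$ ($A{\left(y \right)} = \sqrt{\left(-4 + y\right) + 6} = \sqrt{2 + y}$)
$\left(p{\left(11 \right)} + \frac{1}{A{\left(-10 \right)}}\right)^{2} = \left(\left(-16\right) 11 + \frac{1}{\sqrt{2 - 10}}\right)^{2} = \left(-176 + \frac{1}{\sqrt{-8}}\right)^{2} = \left(-176 + \frac{1}{2 i \sqrt{2}}\right)^{2} = \left(-176 - \frac{i \sqrt{2}}{4}\right)^{2}$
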